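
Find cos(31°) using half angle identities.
cos(31°) = √((1 + cos 62°)/2) = 0.8572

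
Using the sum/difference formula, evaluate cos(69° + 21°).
cos(69° + 21°) = cos 69° cos 21° - sin 69° sin 21° = 0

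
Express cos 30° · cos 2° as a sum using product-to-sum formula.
cos 30° cos 2° = (1/2)[cos(30°-2°) + cos(30°+2°)]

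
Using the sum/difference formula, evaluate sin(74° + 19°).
sin(74° + 19°) = sin 74° cos 19° + cos 74° sin 19° = 0.9986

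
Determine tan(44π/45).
tan(44π/45) = -0.06993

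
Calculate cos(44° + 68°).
cos(44° + 68°) = cos 44° cos 68° - sin 44° sin 68° = -0.3746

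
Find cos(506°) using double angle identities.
cos(506°) = cos²253° - sin²253° = -0.829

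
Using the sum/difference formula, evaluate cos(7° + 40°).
cos(7° + 40°) = cos 7° cos 40° - sin 7° sin 40° = 0.682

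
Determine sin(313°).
sin(313°) = -0.7314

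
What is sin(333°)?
sin(333°) = -0.454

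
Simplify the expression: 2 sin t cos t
2 sin t cos t = sin(2t) (using Double angle)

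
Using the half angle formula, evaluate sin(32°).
sin(32°) = √((1 - cos 64°)/2) = 0.5299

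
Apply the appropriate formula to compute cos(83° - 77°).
cos(83° - 77°) = cos 83° cos 77° + sin 83° sin 77° = 0.9945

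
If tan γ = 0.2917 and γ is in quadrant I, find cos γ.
cos γ = 0.96 (using tan²γ + 1 = sec²γ)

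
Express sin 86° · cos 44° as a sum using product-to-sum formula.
sin 86° cos 44° = (1/2)[sin(86°+44°) + sin(86°-44°)]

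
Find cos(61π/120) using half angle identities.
cos(61π/120) = -√((1 + cos 61π/60)/2) = -0.02618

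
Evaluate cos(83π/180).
cos(83π/180) = 0.1219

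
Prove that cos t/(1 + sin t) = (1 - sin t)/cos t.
RHS = (1 - sin t)(1 + sin t) / (cos t(1 + sin t)) = (1 - sin²t) / (cos t(1 + sin t)) = cos²t / (cos t(1 + sin t)) = cos t/(1 + sin t) = LHS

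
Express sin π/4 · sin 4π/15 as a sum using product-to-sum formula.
sin π/4 sin 4π/15 = (1/2)[cos(π/4-4π/15) - cos(π/4+4π/15)]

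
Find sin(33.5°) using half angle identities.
sin(33.5°) = √((1 - cos 67°)/2) = 0.5519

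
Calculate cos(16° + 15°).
cos(16° + 15°) = cos 16° cos 15° - sin 16° sin 15° = 0.8572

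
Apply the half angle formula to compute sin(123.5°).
sin(123.5°) = √((1 - cos 247°)/2) = 0.8339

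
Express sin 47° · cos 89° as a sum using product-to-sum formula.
sin 47° cos 89° = (1/2)[sin(47°+89°) + sin(47°-89°)]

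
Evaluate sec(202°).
sec(202°) = -1.079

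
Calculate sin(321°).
sin(321°) = -0.6293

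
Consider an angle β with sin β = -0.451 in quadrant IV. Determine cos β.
cos β = √(1 - sin²β) = 0.8925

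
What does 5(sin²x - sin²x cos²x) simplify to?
5(sin²x - sin²x cos²x) = 5(sin⁴x) (using Factoring)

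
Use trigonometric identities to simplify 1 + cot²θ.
1 + cot²θ = csc²θ (using Pythagorean identity)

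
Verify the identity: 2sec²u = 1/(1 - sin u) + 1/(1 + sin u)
RHS = [(1 + sin u) + (1 - sin u)] / [(1 - sin u)(1 + sin u)] = 2/(1 - sin²u) = 2/cos²u = 2sec²u = LHS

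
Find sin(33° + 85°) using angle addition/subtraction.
sin(33° + 85°) = sin 33° cos 85° + cos 33° sin 85° = 0.8829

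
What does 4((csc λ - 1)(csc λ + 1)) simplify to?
4((csc λ - 1)(csc λ + 1)) = 4(cot²λ) (using Diff. of squares)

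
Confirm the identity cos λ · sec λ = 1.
LHS = cos λ · (1/cos λ) = 1 = RHS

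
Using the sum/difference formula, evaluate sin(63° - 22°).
sin(63° - 22°) = sin 63° cos 22° - cos 63° sin 22° = 0.6561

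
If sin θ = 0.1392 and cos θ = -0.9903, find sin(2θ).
sin(2θ) = 2 sin θ cos θ = -0.2757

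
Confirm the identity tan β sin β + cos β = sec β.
LHS = sin²β/cos β + cos β = (sin²β + cos²β)/cos β = 1/cos β = sec β = RHS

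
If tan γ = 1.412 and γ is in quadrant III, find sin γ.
sin γ = -0.8161 (using tan²γ + 1 = sec²γ)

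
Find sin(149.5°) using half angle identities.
sin(149.5°) = √((1 - cos 299°)/2) = 0.5075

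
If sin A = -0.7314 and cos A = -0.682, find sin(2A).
sin(2A) = 2 sin A cos A = 0.9976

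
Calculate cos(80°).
cos(80°) = 0.1736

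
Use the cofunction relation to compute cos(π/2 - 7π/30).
cos(π/2 - 7π/30) = sin(7π/30) = 0.6691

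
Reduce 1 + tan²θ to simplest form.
1 + tan²θ = sec²θ (using Pythagorean identity)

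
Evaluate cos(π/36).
cos(π/36) = 0.9962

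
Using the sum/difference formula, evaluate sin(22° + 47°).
sin(22° + 47°) = sin 22° cos 47° + cos 22° sin 47° = 0.9336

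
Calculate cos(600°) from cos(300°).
cos(600°) = cos²300° - sin²300° = -1/2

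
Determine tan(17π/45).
tan(17π/45) = 2.475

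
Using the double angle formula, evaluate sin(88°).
sin(88°) = 2 sin 44° cos 44° = 0.9994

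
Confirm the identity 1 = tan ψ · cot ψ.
RHS = (sin ψ/cos ψ) · (cos ψ/sin ψ) = 1 = LHS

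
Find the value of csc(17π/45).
csc(17π/45) = 1.079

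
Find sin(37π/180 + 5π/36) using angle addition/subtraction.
sin(37π/180 + 5π/36) = sin 37π/180 cos 5π/36 + cos 37π/180 sin 5π/36 = 0.8829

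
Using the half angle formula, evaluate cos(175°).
cos(175°) = -√((1 + cos 350°)/2) = -0.9962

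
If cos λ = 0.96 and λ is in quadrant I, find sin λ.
sin λ = 0.28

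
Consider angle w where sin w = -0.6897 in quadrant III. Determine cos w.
cos w = ±√(1 - sin²w) = -0.7241 (negative in QIII)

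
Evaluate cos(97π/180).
cos(97π/180) = -0.1219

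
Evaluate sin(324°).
sin(324°) = -0.5878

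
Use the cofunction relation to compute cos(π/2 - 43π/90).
cos(π/2 - 43π/90) = sin(43π/90) = 0.9976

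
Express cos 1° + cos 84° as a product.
cos 1° + cos 84° = 2 cos(42.5°) cos(-41.5°)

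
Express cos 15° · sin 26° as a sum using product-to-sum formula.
cos 15° sin 26° = (1/2)[sin(15°+26°) - sin(15°-26°)]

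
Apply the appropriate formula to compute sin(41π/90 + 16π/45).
sin(41π/90 + 16π/45) = sin 41π/90 cos 16π/45 + cos 41π/90 sin 16π/45 = 0.5592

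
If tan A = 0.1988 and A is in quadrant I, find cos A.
cos A = 0.9808 (using tan²A + 1 = sec²A)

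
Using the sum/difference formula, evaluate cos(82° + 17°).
cos(82° + 17°) = cos 82° cos 17° - sin 82° sin 17° = -0.1564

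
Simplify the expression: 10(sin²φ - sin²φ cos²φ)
10(sin²φ - sin²φ cos²φ) = 10(sin⁴φ) (using Factoring)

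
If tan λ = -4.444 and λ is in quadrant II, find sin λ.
sin λ = 0.9756 (using tan²λ + 1 = sec²λ)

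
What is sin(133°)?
sin(133°) = 0.7314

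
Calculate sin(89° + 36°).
sin(89° + 36°) = sin 89° cos 36° + cos 89° sin 36° = 0.8192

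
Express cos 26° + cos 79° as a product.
cos 26° + cos 79° = 2 cos(52.5°) cos(-26.5°)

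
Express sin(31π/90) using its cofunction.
sin(31π/90) = cos(π/2 - 31π/90) = cos(7π/45)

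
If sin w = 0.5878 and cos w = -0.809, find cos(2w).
cos(2w) = cos²w - sin²w = 0.309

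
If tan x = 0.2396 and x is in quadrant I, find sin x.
sin x = 0.233 (using tan²x + 1 = sec²x)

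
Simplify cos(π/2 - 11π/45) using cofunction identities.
cos(π/2 - 11π/45) = sin(11π/45)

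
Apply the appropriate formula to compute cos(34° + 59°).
cos(34° + 59°) = cos 34° cos 59° - sin 34° sin 59° = -0.05234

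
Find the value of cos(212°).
cos(212°) = -0.848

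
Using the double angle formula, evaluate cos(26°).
cos(26°) = cos²13° - sin²13° = 0.8988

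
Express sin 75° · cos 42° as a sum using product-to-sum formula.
sin 75° cos 42° = (1/2)[sin(75°+42°) + sin(75°-42°)]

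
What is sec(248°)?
sec(248°) = -2.669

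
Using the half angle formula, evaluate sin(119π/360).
sin(119π/360) = √((1 - cos 119π/180)/2) = 0.8616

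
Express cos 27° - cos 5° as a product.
cos 27° - cos 5° = -2 sin(16°) sin(11°)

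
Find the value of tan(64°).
tan(64°) = 2.05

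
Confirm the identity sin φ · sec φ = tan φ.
LHS = sin φ · (1/cos φ) = sin φ/cos φ = tan φ = RHS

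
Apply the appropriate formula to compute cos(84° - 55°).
cos(84° - 55°) = cos 84° cos 55° + sin 84° sin 55° = 0.8746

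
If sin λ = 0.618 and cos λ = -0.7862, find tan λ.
tan λ = sin λ / cos λ = -0.7861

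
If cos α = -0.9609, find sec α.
sec α = 1/cos α = -1.041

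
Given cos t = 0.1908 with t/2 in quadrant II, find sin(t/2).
sin(t/2) = ±√((1 - cos t)/2); positive since t/2 ∈ QII, so sin(t/2) = 0.6361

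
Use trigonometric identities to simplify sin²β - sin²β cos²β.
sin²β - sin²β cos²β = sin⁴β (using Factoring)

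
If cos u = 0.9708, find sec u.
sec u = 1/cos u = 1.03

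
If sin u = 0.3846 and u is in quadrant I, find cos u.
cos u = 0.9231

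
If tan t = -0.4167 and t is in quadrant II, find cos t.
cos t = -0.9231 (using tan²t + 1 = sec²t)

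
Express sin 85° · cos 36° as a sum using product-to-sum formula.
sin 85° cos 36° = (1/2)[sin(85°+36°) + sin(85°-36°)]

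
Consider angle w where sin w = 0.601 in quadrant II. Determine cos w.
cos w = ±√(1 - sin²w) = -0.7992 (negative in QII)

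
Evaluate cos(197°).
cos(197°) = -0.9563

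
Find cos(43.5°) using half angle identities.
cos(43.5°) = √((1 + cos 87°)/2) = 0.7254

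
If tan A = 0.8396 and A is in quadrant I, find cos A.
cos A = 0.7659 (using tan²A + 1 = sec²A)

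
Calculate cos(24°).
cos(24°) = 0.9135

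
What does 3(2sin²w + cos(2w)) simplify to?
3(2sin²w + cos(2w)) = 3 (using Double angle)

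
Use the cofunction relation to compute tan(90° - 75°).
tan(90° - 75°) = cot(75°) = 2-√3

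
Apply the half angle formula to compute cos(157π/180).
cos(157π/180) = -√((1 + cos 157π/90)/2) = -0.9205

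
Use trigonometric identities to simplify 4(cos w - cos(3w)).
4(cos w - cos(3w)) = 4(2 sin(2w) sin w) (using Sum-to-product)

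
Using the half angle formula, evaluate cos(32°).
cos(32°) = √((1 + cos 64°)/2) = 0.848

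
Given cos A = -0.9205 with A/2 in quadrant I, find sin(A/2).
sin(A/2) = ±√((1 - cos A)/2); positive since A/2 ∈ QI, so sin(A/2) = 0.9799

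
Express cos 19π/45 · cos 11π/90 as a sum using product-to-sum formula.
cos 19π/45 cos 11π/90 = (1/2)[cos(19π/45-11π/90) + cos(19π/45+11π/90)]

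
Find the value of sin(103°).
sin(103°) = 0.9744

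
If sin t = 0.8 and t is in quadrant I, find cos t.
cos t = 0.6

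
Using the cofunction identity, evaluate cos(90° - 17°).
cos(90° - 17°) = sin(17°) = 0.2924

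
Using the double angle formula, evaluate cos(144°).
cos(144°) = cos²72° - sin²72° = -0.809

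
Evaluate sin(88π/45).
sin(88π/45) = -0.1392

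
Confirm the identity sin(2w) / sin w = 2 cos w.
LHS = 2 sin w cos w / sin w = 2 cos w = RHS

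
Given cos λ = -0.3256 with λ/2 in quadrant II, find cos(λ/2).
cos(λ/2) = ±√((1 + cos λ)/2); negative since λ/2 ∈ QII, so cos(λ/2) = -0.5807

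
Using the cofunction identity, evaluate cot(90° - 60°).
cot(90° - 60°) = tan(60°) = √3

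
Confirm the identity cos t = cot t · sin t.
RHS = (cos t/sin t) · sin t = cos t = LHS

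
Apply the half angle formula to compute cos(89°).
cos(89°) = √((1 + cos 178°)/2) = 0.01745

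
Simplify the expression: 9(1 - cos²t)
9(1 - cos²t) = 9(sin²t) (using Pythagorean identity)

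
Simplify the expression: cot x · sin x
cot x · sin x = cos x (using Quotient identity)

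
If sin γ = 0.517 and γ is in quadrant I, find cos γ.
cos γ = 0.856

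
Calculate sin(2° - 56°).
sin(2° - 56°) = sin 2° cos 56° - cos 2° sin 56° = -0.809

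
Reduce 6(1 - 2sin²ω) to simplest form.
6(1 - 2sin²ω) = 6(cos(2ω)) (using Double angle)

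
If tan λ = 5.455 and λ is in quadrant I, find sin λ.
sin λ = 0.9836 (using tan²λ + 1 = sec²λ)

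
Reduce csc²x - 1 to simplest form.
csc²x - 1 = cot²x (using Pythagorean identity)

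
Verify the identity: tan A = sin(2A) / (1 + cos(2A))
RHS = 2 sin A cos A / (2cos²A) = sin A/cos A = tan A = LHS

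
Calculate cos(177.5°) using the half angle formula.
cos(177.5°) = -√((1 + cos 355°)/2) = -0.999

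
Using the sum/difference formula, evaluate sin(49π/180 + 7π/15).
sin(49π/180 + 7π/15) = sin 49π/180 cos 7π/15 + cos 49π/180 sin 7π/15 = 0.7314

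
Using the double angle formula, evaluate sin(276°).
sin(276°) = 2 sin 138° cos 138° = -0.9945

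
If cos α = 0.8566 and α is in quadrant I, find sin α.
sin α = 0.516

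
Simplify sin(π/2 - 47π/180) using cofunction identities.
sin(π/2 - 47π/180) = cos(47π/180)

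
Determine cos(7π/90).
cos(7π/90) = 0.9703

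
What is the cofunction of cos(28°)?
cos(28°) = sin(90° - 28°) = sin(62°)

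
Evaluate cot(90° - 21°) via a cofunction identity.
cot(90° - 21°) = tan(21°) = 0.3839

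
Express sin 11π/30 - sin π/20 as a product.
sin 11π/30 - sin π/20 = 2 cos(5π/24) sin(19π/120)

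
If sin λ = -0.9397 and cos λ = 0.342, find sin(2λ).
sin(2λ) = 2 sin λ cos λ = -0.6428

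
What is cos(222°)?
cos(222°) = -0.7431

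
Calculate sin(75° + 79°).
sin(75° + 79°) = sin 75° cos 79° + cos 75° sin 79° = 0.4384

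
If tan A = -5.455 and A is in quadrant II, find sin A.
sin A = 0.9836 (using tan²A + 1 = sec²A)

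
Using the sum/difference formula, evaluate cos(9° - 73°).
cos(9° - 73°) = cos 9° cos 73° + sin 9° sin 73° = 0.4384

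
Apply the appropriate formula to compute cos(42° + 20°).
cos(42° + 20°) = cos 42° cos 20° - sin 42° sin 20° = 0.4695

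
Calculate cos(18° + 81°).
cos(18° + 81°) = cos 18° cos 81° - sin 18° sin 81° = -0.1564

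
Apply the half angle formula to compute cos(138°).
cos(138°) = -√((1 + cos 276°)/2) = -0.7431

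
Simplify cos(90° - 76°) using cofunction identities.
cos(90° - 76°) = sin(76°)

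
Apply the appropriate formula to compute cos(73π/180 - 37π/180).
cos(73π/180 - 37π/180) = cos 73π/180 cos 37π/180 + sin 73π/180 sin 37π/180 = 0.809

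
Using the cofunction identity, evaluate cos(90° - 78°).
cos(90° - 78°) = sin(78°) = 0.9781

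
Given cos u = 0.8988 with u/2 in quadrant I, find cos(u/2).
cos(u/2) = ±√((1 + cos u)/2); positive since u/2 ∈ QI, so cos(u/2) = 0.9744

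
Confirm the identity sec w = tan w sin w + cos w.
RHS = sin²w/cos w + cos w = (sin²w + cos²w)/cos w = 1/cos w = sec w = LHS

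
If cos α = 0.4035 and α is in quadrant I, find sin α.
sin α = 0.915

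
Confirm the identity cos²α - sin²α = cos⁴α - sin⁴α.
RHS = (cos²α - sin²α)(cos²α + sin²α) = (cos²α - sin²α) · 1 = cos²α - sin²α = LHS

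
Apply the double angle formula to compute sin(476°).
sin(476°) = 2 sin 238° cos 238° = 0.8988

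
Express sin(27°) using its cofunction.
sin(27°) = cos(90° - 27°) = cos(63°)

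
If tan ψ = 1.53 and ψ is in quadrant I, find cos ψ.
cos ψ = 0.5471 (using tan²ψ + 1 = sec²ψ)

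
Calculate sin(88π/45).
sin(88π/45) = -0.1392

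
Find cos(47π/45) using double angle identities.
cos(47π/45) = cos²47π/90 - sin²47π/90 = -0.9903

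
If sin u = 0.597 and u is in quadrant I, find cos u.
cos u = 0.8022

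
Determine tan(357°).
tan(357°) = -0.05241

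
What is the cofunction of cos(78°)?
cos(78°) = sin(90° - 78°) = sin(12°)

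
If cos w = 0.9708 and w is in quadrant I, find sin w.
sin w = 0.2399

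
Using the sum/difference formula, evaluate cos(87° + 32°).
cos(87° + 32°) = cos 87° cos 32° - sin 87° sin 32° = -0.4848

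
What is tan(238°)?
tan(238°) = 1.6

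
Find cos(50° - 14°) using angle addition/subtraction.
cos(50° - 14°) = cos 50° cos 14° + sin 50° sin 14° = 0.809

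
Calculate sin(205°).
sin(205°) = -0.4226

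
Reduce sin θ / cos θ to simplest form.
sin θ / cos θ = tan θ (using Quotient identity)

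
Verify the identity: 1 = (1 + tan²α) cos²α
RHS = sec²α · cos²α = (1/cos²α) · cos²α = 1 = LHS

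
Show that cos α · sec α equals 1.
LHS = cos α · (1/cos α) = 1 = RHS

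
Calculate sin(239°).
sin(239°) = -0.8572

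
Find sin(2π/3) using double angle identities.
sin(2π/3) = 2 sin π/3 cos π/3 = √3/2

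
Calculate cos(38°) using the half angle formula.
cos(38°) = √((1 + cos 76°)/2) = 0.788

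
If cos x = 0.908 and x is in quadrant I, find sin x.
sin x = 0.419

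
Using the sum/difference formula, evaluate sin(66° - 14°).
sin(66° - 14°) = sin 66° cos 14° - cos 66° sin 14° = 0.788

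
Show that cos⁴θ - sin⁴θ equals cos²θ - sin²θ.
LHS = (cos²θ - sin²θ)(cos²θ + sin²θ) = (cos²θ - sin²θ) · 1 = cos²θ - sin²θ = RHS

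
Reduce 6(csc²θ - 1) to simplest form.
6(csc²θ - 1) = 6(cot²θ) (using Pythagorean identity)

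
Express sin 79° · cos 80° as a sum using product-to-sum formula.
sin 79° cos 80° = (1/2)[sin(79°+80°) + sin(79°-80°)]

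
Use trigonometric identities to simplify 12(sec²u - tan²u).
12(sec²u - tan²u) = 12 (using Pythagorean identity)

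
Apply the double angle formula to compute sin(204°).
sin(204°) = 2 sin 102° cos 102° = -0.4067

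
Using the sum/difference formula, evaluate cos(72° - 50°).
cos(72° - 50°) = cos 72° cos 50° + sin 72° sin 50° = 0.9272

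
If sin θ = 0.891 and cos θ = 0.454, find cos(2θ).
cos(2θ) = cos²θ - sin²θ = -0.5878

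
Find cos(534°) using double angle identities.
cos(534°) = cos²267° - sin²267° = -0.9945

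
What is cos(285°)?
cos(285°) = (√6-√2)/4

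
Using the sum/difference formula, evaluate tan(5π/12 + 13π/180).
tan(5π/12 + 13π/180) = (tan 5π/12 + tan 13π/180)/(1 - tan 5π/12 tan 13π/180) = 28.64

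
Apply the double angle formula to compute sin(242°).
sin(242°) = 2 sin 121° cos 121° = -0.8829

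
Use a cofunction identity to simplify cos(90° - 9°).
cos(90° - 9°) = sin(9°)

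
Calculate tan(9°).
tan(9°) = 0.1584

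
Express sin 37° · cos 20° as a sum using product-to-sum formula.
sin 37° cos 20° = (1/2)[sin(37°+20°) + sin(37°-20°)]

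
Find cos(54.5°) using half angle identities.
cos(54.5°) = √((1 + cos 109°)/2) = 0.5807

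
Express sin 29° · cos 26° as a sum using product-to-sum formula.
sin 29° cos 26° = (1/2)[sin(29°+26°) + sin(29°-26°)]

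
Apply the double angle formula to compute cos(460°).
cos(460°) = cos²230° - sin²230° = -0.1736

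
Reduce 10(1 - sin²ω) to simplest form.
10(1 - sin²ω) = 10(cos²ω) (using Pythagorean identity)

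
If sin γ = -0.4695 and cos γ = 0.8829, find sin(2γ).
sin(2γ) = 2 sin γ cos γ = -0.829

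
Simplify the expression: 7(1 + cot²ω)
7(1 + cot²ω) = 7(csc²ω) (using Pythagorean identity)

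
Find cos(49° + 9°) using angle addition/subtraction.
cos(49° + 9°) = cos 49° cos 9° - sin 49° sin 9° = 0.5299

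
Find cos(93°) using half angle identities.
cos(93°) = -√((1 + cos 186°)/2) = -0.05234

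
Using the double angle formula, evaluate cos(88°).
cos(88°) = cos²44° - sin²44° = 0.0349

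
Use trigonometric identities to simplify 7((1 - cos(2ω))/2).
7((1 - cos(2ω))/2) = 7(sin²ω) (using Power reduction)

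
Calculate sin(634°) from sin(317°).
sin(634°) = 2 sin 317° cos 317° = -0.9976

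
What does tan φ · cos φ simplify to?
tan φ · cos φ = sin φ (using Quotient identity)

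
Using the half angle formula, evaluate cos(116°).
cos(116°) = -√((1 + cos 232°)/2) = -0.4384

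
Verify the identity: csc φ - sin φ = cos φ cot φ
LHS = 1/sin φ - sin φ = (1 - sin²φ)/sin φ = cos²φ/sin φ = cos φ · (cos φ/sin φ) = cos φ cot φ = RHS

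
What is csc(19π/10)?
csc(19π/10) = -3.236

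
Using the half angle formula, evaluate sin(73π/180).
sin(73π/180) = √((1 - cos 73π/90)/2) = 0.9563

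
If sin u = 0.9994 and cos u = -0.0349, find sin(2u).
sin(2u) = 2 sin u cos u = -0.06976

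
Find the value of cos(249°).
cos(249°) = -0.3584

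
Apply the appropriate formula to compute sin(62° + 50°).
sin(62° + 50°) = sin 62° cos 50° + cos 62° sin 50° = 0.9272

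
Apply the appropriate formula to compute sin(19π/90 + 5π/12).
sin(19π/90 + 5π/12) = sin 19π/90 cos 5π/12 + cos 19π/90 sin 5π/12 = 0.9205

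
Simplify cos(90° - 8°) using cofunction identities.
cos(90° - 8°) = sin(8°)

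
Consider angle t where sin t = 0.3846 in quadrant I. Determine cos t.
cos t = √(1 - sin²t) = 0.9231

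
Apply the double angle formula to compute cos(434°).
cos(434°) = cos²217° - sin²217° = 0.2756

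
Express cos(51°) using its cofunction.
cos(51°) = sin(90° - 51°) = sin(39°)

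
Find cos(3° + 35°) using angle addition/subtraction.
cos(3° + 35°) = cos 3° cos 35° - sin 3° sin 35° = 0.788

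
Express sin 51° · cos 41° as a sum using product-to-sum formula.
sin 51° cos 41° = (1/2)[sin(51°+41°) + sin(51°-41°)]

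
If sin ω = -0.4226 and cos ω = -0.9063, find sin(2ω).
sin(2ω) = 2 sin ω cos ω = 0.766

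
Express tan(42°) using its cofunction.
tan(42°) = cot(90° - 42°) = cot(48°)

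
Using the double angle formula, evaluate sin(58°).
sin(58°) = 2 sin 29° cos 29° = 0.848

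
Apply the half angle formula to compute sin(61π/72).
sin(61π/72) = √((1 - cos 61π/36)/2) = 0.4617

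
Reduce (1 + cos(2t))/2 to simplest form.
(1 + cos(2t))/2 = cos²t (using Power reduction)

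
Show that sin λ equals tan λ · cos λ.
RHS = (sin λ/cos λ) · cos λ = sin λ = LHS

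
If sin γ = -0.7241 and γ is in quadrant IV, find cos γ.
cos γ = 0.6897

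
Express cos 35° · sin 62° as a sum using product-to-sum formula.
cos 35° sin 62° = (1/2)[sin(35°+62°) - sin(35°-62°)]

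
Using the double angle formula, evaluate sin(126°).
sin(126°) = 2 sin 63° cos 63° = 0.809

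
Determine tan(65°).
tan(65°) = 2.145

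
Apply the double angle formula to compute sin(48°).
sin(48°) = 2 sin 24° cos 24° = 0.7431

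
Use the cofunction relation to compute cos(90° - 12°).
cos(90° - 12°) = sin(12°) = 0.2079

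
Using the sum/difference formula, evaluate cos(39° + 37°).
cos(39° + 37°) = cos 39° cos 37° - sin 39° sin 37° = 0.2419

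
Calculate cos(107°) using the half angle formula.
cos(107°) = -√((1 + cos 214°)/2) = -0.2924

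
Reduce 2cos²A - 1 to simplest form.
2cos²A - 1 = cos(2A) (using Double angle)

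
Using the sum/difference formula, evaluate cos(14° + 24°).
cos(14° + 24°) = cos 14° cos 24° - sin 14° sin 24° = 0.788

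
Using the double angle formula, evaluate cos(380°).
cos(380°) = cos²190° - sin²190° = 0.9397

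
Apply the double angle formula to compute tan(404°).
tan(404°) = 2 tan 202° / (1 - tan²202°) = 0.9657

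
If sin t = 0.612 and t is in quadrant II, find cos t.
cos t = -0.7909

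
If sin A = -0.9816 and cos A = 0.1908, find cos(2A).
cos(2A) = cos²A - sin²A = -0.9271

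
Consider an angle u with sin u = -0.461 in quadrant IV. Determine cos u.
cos u = √(1 - sin²u) = 0.8874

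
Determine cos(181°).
cos(181°) = -0.9998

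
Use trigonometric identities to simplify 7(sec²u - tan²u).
7(sec²u - tan²u) = 7 (using Pythagorean identity)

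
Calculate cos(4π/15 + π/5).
cos(4π/15 + π/5) = cos 4π/15 cos π/5 - sin 4π/15 sin π/5 = 0.1045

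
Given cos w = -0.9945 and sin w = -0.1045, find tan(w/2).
tan(w/2) = sin w / (1 + cos w) = -19.0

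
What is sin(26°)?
sin(26°) = 0.4384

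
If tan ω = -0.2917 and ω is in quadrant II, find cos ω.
cos ω = -0.96 (using tan²ω + 1 = sec²ω)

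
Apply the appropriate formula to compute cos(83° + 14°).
cos(83° + 14°) = cos 83° cos 14° - sin 83° sin 14° = -0.1219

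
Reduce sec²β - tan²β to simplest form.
sec²β - tan²β = 1 (using Pythagorean identity)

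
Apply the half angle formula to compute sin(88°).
sin(88°) = √((1 - cos 176°)/2) = 0.9994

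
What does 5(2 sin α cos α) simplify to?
5(2 sin α cos α) = 5(sin(2α)) (using Double angle)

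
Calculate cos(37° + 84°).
cos(37° + 84°) = cos 37° cos 84° - sin 37° sin 84° = -0.515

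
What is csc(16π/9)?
csc(16π/9) = -1.556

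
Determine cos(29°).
cos(29°) = 0.8746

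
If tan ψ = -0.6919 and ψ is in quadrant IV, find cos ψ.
cos ψ = 0.8223 (using tan²ψ + 1 = sec²ψ)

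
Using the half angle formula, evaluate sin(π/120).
sin(π/120) = √((1 - cos π/60)/2) = 0.02618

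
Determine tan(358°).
tan(358°) = -0.03492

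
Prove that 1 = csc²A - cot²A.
RHS = 1/sin²A - cos²A/sin²A = (1 - cos²A)/sin²A = sin²A/sin²A = 1 = LHS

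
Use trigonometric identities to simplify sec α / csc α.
sec α / csc α = tan α (using Reciprocal identities)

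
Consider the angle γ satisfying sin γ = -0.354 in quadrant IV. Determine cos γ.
cos γ = √(1 - sin²γ) = 0.9352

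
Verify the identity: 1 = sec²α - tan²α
RHS = 1/cos²α - sin²α/cos²α = (1 - sin²α)/cos²α = cos²α/cos²α = 1 = LHS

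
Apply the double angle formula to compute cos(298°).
cos(298°) = cos²149° - sin²149° = 0.4695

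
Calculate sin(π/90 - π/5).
sin(π/90 - π/5) = sin π/90 cos π/5 - cos π/90 sin π/5 = -0.5592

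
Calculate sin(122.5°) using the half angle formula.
sin(122.5°) = √((1 - cos 245°)/2) = 0.8434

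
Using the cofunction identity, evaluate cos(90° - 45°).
cos(90° - 45°) = sin(45°) = √2/2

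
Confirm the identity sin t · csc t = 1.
LHS = sin t · (1/sin t) = 1 = RHS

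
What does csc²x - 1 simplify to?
csc²x - 1 = cot²x (using Pythagorean identity)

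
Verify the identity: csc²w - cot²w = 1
LHS = 1/sin²w - cos²w/sin²w = (1 - cos²w)/sin²w = sin²w/sin²w = 1 = RHS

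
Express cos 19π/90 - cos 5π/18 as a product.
cos 19π/90 - cos 5π/18 = -2 sin(11π/45) sin(-π/30)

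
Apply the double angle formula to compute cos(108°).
cos(108°) = 1 - 2sin²54° = -0.309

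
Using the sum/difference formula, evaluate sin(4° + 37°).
sin(4° + 37°) = sin 4° cos 37° + cos 4° sin 37° = 0.6561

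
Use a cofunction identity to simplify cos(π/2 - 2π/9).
cos(π/2 - 2π/9) = sin(2π/9)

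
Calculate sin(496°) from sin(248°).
sin(496°) = 2 sin 248° cos 248° = 0.6947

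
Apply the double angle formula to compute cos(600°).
cos(600°) = cos²300° - sin²300° = -1/2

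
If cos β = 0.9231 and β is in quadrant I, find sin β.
sin β = 0.3846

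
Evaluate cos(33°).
cos(33°) = 0.8387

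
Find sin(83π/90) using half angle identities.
sin(83π/90) = √((1 - cos 83π/45)/2) = 0.2419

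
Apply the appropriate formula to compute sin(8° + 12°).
sin(8° + 12°) = sin 8° cos 12° + cos 8° sin 12° = 0.342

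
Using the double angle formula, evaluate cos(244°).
cos(244°) = cos²122° - sin²122° = -0.4384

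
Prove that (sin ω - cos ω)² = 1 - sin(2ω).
LHS = sin²ω - 2 sin ω cos ω + cos²ω = (sin²ω + cos²ω) - 2 sin ω cos ω = 1 - sin(2ω) = RHS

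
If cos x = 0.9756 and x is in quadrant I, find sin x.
sin x = 0.2196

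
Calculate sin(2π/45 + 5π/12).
sin(2π/45 + 5π/12) = sin 2π/45 cos 5π/12 + cos 2π/45 sin 5π/12 = 0.9925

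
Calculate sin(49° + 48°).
sin(49° + 48°) = sin 49° cos 48° + cos 49° sin 48° = 0.9925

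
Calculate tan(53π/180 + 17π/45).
tan(53π/180 + 17π/45) = (tan 53π/180 + tan 17π/45)/(1 - tan 53π/180 tan 17π/45) = -1.664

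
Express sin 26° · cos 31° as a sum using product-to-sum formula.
sin 26° cos 31° = (1/2)[sin(26°+31°) + sin(26°-31°)]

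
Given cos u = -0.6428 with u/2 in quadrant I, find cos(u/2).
cos(u/2) = ±√((1 + cos u)/2); positive since u/2 ∈ QI, so cos(u/2) = 0.4226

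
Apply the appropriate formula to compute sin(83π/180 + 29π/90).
sin(83π/180 + 29π/90) = sin 83π/180 cos 29π/90 + cos 83π/180 sin 29π/90 = 0.6293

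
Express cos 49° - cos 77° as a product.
cos 49° - cos 77° = -2 sin(63°) sin(-14°)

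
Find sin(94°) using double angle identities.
sin(94°) = 2 sin 47° cos 47° = 0.9976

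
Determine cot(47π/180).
cot(47π/180) = 0.9325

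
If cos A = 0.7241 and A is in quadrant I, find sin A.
sin A = 0.6897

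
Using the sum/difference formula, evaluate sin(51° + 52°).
sin(51° + 52°) = sin 51° cos 52° + cos 51° sin 52° = 0.9744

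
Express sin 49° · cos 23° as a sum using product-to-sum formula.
sin 49° cos 23° = (1/2)[sin(49°+23°) + sin(49°-23°)]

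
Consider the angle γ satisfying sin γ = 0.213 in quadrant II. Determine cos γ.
cos γ = ±√(1 - sin²γ) = -0.9771 (negative in QII)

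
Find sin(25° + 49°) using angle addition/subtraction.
sin(25° + 49°) = sin 25° cos 49° + cos 25° sin 49° = 0.9613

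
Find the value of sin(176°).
sin(176°) = 0.06976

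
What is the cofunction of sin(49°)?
sin(49°) = cos(90° - 49°) = cos(41°)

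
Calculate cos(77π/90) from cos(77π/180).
cos(77π/90) = cos²77π/180 - sin²77π/180 = -0.8988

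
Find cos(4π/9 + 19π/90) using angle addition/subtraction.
cos(4π/9 + 19π/90) = cos 4π/9 cos 19π/90 - sin 4π/9 sin 19π/90 = -0.4695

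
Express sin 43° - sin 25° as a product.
sin 43° - sin 25° = 2 cos(34°) sin(9°)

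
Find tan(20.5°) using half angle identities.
tan(20.5°) = sin 41° / (1 + cos 41°) = 0.3739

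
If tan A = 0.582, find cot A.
cot A = 1/tan A = 1.718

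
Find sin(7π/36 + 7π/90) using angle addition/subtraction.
sin(7π/36 + 7π/90) = sin 7π/36 cos 7π/90 + cos 7π/36 sin 7π/90 = 0.7547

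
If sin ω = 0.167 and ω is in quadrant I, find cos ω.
cos ω = 0.986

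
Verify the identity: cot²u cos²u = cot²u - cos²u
RHS = cos²u/sin²u - cos²u = cos²u(1/sin²u - 1) = cos²u · (1 - sin²u)/sin²u = cos²u · cos²u/sin²u = cos²u · cot²u = LHS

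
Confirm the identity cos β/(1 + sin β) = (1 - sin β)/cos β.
RHS = (1 - sin β)(1 + sin β) / (cos β(1 + sin β)) = (1 - sin²β) / (cos β(1 + sin β)) = cos²β / (cos β(1 + sin β)) = cos β/(1 + sin β) = LHS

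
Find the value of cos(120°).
cos(120°) = -1/2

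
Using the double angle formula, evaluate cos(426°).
cos(426°) = 2cos²213° - 1 = 0.4067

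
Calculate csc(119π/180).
csc(119π/180) = 1.143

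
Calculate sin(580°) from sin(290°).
sin(580°) = 2 sin 290° cos 290° = -0.6428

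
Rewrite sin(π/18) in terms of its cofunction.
sin(π/18) = cos(π/2 - π/18) = cos(4π/9)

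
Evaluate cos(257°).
cos(257°) = -0.225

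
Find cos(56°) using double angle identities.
cos(56°) = cos²28° - sin²28° = 0.5592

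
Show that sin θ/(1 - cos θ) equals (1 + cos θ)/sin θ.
LHS = sin θ(1 + cos θ) / ((1 - cos θ)(1 + cos θ)) = sin θ(1 + cos θ) / (1 - cos²θ) = sin θ(1 + cos θ) / sin²θ = (1 + cos θ)/sin θ = RHS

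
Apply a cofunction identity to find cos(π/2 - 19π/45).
cos(π/2 - 19π/45) = sin(19π/45) = 0.9703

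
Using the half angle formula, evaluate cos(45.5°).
cos(45.5°) = √((1 + cos 91°)/2) = 0.7009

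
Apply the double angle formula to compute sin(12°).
sin(12°) = 2 sin 6° cos 6° = 0.2079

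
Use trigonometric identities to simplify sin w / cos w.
sin w / cos w = tan w (using Quotient identity)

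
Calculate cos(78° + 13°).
cos(78° + 13°) = cos 78° cos 13° - sin 78° sin 13° = -0.01745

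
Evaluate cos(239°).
cos(239°) = -0.515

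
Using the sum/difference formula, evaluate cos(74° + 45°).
cos(74° + 45°) = cos 74° cos 45° - sin 74° sin 45° = -0.4848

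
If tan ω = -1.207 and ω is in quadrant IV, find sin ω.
sin ω = -0.77 (using tan²ω + 1 = sec²ω)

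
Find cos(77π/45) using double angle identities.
cos(77π/45) = cos²77π/90 - sin²77π/90 = 0.6157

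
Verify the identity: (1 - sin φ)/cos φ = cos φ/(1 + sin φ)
LHS = (1 - sin φ)(1 + sin φ) / (cos φ(1 + sin φ)) = (1 - sin²φ) / (cos φ(1 + sin φ)) = cos²φ / (cos φ(1 + sin φ)) = cos φ/(1 + sin φ) = RHS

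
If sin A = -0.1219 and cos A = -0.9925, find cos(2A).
cos(2A) = cos²A - sin²A = 0.9702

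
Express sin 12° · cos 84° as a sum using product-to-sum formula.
sin 12° cos 84° = (1/2)[sin(12°+84°) + sin(12°-84°)]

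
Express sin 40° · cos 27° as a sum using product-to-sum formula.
sin 40° cos 27° = (1/2)[sin(40°+27°) + sin(40°-27°)]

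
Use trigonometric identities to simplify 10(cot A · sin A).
10(cot A · sin A) = 10(cos A) (using Quotient identity)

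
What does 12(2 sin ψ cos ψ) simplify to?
12(2 sin ψ cos ψ) = 12(sin(2ψ)) (using Double angle)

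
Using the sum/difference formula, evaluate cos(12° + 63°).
cos(12° + 63°) = cos 12° cos 63° - sin 12° sin 63° = (√6-√2)/4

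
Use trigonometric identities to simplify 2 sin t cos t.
2 sin t cos t = sin(2t) (using Double angle)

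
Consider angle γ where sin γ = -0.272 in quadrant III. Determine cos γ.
cos γ = ±√(1 - sin²γ) = -0.9623 (negative in QIII)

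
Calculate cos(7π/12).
cos(7π/12) = -(√6-√2)/4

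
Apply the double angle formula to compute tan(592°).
tan(592°) = 2 tan 296° / (1 - tan²296°) = 1.28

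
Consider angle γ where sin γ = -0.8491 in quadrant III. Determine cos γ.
cos γ = ±√(1 - sin²γ) = -0.5282 (negative in QIII)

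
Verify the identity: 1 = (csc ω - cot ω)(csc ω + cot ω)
RHS = csc²ω - cot²ω = (1 + cot²ω) - cot²ω = 1 = LHS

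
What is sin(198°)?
sin(198°) = -0.309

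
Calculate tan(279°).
tan(279°) = -6.314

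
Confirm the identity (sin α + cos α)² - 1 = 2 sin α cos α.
LHS = sin²α + 2 sin α cos α + cos²α - 1 = (sin²α + cos²α) + 2 sin α cos α - 1 = 1 + 2 sin α cos α - 1 = 2 sin α cos α = RHS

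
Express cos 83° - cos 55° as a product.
cos 83° - cos 55° = -2 sin(69°) sin(14°)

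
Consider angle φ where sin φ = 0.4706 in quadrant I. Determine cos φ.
cos φ = √(1 - sin²φ) = 0.8823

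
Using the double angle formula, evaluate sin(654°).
sin(654°) = 2 sin 327° cos 327° = -0.9135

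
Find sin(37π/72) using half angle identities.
sin(37π/72) = √((1 - cos 37π/36)/2) = 0.999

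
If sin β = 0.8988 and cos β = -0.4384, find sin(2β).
sin(2β) = 2 sin β cos β = -0.7881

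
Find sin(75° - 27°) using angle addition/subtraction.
sin(75° - 27°) = sin 75° cos 27° - cos 75° sin 27° = 0.7431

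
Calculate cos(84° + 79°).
cos(84° + 79°) = cos 84° cos 79° - sin 84° sin 79° = -0.9563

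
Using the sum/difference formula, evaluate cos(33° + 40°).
cos(33° + 40°) = cos 33° cos 40° - sin 33° sin 40° = 0.2924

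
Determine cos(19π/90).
cos(19π/90) = 0.788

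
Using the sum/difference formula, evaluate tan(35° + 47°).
tan(35° + 47°) = (tan 35° + tan 47°)/(1 - tan 35° tan 47°) = 7.115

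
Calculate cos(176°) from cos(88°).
cos(176°) = cos²88° - sin²88° = -0.9976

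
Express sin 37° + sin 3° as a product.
sin 37° + sin 3° = 2 sin(20°) cos(17°)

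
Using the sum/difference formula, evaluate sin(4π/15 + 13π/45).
sin(4π/15 + 13π/45) = sin 4π/15 cos 13π/45 + cos 4π/15 sin 13π/45 = 0.9848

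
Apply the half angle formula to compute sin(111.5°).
sin(111.5°) = √((1 - cos 223°)/2) = 0.9304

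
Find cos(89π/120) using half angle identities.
cos(89π/120) = -√((1 + cos 89π/60)/2) = -0.6884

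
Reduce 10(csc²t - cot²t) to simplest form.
10(csc²t - cot²t) = 10 (using Pythagorean identity)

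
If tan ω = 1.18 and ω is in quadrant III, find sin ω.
sin ω = -0.7629 (using tan²ω + 1 = sec²ω)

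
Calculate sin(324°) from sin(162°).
sin(324°) = 2 sin 162° cos 162° = -0.5878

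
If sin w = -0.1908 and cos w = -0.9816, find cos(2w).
cos(2w) = cos²w - sin²w = 0.9271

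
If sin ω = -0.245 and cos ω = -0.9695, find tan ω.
tan ω = sin ω / cos ω = 0.2527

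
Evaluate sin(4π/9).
sin(4π/9) = 0.9848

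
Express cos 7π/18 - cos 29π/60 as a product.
cos 7π/18 - cos 29π/60 = -2 sin(157π/360) sin(-17π/360)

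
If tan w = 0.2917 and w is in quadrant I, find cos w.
cos w = 0.96 (using tan²w + 1 = sec²w)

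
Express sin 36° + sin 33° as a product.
sin 36° + sin 33° = 2 sin(34.5°) cos(1.5°)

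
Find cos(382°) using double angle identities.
cos(382°) = cos²191° - sin²191° = 0.9272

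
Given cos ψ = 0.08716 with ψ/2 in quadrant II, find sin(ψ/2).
sin(ψ/2) = ±√((1 - cos ψ)/2); positive since ψ/2 ∈ QII, so sin(ψ/2) = 0.6756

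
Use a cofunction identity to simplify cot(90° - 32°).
cot(90° - 32°) = tan(32°)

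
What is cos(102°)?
cos(102°) = -0.2079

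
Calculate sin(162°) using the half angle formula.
sin(162°) = √((1 - cos 324°)/2) = 0.309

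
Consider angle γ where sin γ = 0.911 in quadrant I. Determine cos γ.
cos γ = √(1 - sin²γ) = 0.4124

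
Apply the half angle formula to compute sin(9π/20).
sin(9π/20) = √((1 - cos 9π/10)/2) = 0.9877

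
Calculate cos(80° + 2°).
cos(80° + 2°) = cos 80° cos 2° - sin 80° sin 2° = 0.1392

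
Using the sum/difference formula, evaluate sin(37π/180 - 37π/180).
sin(37π/180 - 37π/180) = sin 37π/180 cos 37π/180 - cos 37π/180 sin 37π/180 = 0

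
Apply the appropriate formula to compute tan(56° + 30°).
tan(56° + 30°) = (tan 56° + tan 30°)/(1 - tan 56° tan 30°) = 14.3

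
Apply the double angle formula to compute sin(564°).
sin(564°) = 2 sin 282° cos 282° = -0.4067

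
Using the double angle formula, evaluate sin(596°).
sin(596°) = 2 sin 298° cos 298° = -0.829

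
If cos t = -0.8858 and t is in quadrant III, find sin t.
sin t = -0.4641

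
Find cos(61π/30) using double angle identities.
cos(61π/30) = cos²61π/60 - sin²61π/60 = 0.9945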